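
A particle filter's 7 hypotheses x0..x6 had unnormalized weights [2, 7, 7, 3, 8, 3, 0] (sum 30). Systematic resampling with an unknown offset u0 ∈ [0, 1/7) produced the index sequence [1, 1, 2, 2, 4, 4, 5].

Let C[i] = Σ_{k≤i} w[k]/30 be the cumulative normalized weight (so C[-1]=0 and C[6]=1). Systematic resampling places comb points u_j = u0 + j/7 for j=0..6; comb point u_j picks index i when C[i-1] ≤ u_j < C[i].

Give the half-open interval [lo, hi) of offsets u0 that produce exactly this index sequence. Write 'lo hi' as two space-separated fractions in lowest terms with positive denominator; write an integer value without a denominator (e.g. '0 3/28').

C = [1/15, 3/10, 8/15, 19/30, 9/10, 1, 1]
j=0 picked index 1: u0 ∈ [1/15, 3/10)
j=1 picked index 1: u0 ∈ [-8/105, 11/70)
j=2 picked index 2: u0 ∈ [1/70, 26/105)
j=3 picked index 2: u0 ∈ [-9/70, 11/105)
j=4 picked index 4: u0 ∈ [13/210, 23/70)
j=5 picked index 4: u0 ∈ [-17/210, 13/70)
j=6 picked index 5: u0 ∈ [3/70, 1/7)
intersection: [1/15, 11/105)

1/15 11/105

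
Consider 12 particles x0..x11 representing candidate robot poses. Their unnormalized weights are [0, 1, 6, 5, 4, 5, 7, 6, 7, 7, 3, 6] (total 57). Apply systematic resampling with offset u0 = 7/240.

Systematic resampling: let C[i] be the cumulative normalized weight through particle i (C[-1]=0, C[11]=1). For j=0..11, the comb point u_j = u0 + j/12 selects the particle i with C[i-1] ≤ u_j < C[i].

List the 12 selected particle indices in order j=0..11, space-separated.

C = [0, 1/57, 7/57, 4/19, 16/57, 7/19, 28/57, 34/57, 41/57, 16/19, 17/19, 1]
j=0: u_0=7/240 ∈ [1/57, 7/57) → index 2
j=1: u_1=9/80 ∈ [1/57, 7/57) → index 2
j=2: u_2=47/240 ∈ [7/57, 4/19) → index 3
j=3: u_3=67/240 ∈ [4/19, 16/57) → index 4
j=4: u_4=29/80 ∈ [16/57, 7/19) → index 5
j=5: u_5=107/240 ∈ [7/19, 28/57) → index 6
j=6: u_6=127/240 ∈ [28/57, 34/57) → index 7
j=7: u_7=49/80 ∈ [34/57, 41/57) → index 8
j=8: u_8=167/240 ∈ [34/57, 41/57) → index 8
j=9: u_9=187/240 ∈ [41/57, 16/19) → index 9
j=10: u_10=69/80 ∈ [16/19, 17/19) → index 10
j=11: u_11=227/240 ∈ [17/19, 1) → index 11

2 2 3 4 5 6 7 8 8 9 10 11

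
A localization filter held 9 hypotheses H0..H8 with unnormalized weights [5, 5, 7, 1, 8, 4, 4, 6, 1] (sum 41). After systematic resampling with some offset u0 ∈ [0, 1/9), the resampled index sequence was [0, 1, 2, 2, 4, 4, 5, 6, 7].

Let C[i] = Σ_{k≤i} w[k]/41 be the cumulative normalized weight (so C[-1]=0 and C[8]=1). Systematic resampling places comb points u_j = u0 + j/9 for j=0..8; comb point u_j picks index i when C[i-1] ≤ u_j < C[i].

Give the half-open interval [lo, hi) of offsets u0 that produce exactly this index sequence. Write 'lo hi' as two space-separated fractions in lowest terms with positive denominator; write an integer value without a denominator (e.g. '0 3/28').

8/369 19/369

C = [5/41, 10/41, 17/41, 18/41, 26/41, 30/41, 34/41, 40/41, 1]
j=0 picked index 0: u0 ∈ [0, 5/41)
j=1 picked index 1: u0 ∈ [4/369, 49/369)
j=2 picked index 2: u0 ∈ [8/369, 71/369)
j=3 picked index 2: u0 ∈ [-11/123, 10/123)
j=4 picked index 4: u0 ∈ [-2/369, 70/369)
j=5 picked index 4: u0 ∈ [-43/369, 29/369)
j=6 picked index 5: u0 ∈ [-4/123, 8/123)
j=7 picked index 6: u0 ∈ [-17/369, 19/369)
j=8 picked index 7: u0 ∈ [-22/369, 32/369)
intersection: [8/369, 19/369)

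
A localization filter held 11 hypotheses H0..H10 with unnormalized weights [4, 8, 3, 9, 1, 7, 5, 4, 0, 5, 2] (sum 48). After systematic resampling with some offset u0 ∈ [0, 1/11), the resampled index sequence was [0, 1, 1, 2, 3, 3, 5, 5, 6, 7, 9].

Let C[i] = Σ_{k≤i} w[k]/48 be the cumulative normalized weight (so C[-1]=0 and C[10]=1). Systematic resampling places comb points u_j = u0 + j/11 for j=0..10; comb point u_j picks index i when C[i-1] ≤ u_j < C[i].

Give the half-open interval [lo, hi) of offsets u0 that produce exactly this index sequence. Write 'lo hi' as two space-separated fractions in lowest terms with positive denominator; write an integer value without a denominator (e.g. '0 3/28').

C = [1/12, 1/4, 5/16, 1/2, 25/48, 2/3, 37/48, 41/48, 41/48, 23/24, 1]
j=0 picked index 0: u0 ∈ [0, 1/12)
j=1 picked index 1: u0 ∈ [-1/132, 7/44)
j=2 picked index 1: u0 ∈ [-13/132, 3/44)
j=3 picked index 2: u0 ∈ [-1/44, 7/176)
j=4 picked index 3: u0 ∈ [-9/176, 3/22)
j=5 picked index 3: u0 ∈ [-25/176, 1/22)
j=6 picked index 5: u0 ∈ [-13/528, 4/33)
j=7 picked index 5: u0 ∈ [-61/528, 1/33)
j=8 picked index 6: u0 ∈ [-2/33, 23/528)
j=9 picked index 7: u0 ∈ [-25/528, 19/528)
j=10 picked index 9: u0 ∈ [-29/528, 13/264)
intersection: [0, 1/33)

0 1/33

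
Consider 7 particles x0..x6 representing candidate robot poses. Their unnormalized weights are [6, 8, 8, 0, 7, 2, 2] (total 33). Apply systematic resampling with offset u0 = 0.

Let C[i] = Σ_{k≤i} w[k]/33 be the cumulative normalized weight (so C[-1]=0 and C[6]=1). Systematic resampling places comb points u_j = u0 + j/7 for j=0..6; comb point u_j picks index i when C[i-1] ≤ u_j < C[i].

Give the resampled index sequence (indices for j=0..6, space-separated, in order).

0 0 1 2 2 4 4

C = [2/11, 14/33, 2/3, 2/3, 29/33, 31/33, 1]
j=0: u_0=0 ∈ [0, 2/11) → index 0
j=1: u_1=1/7 ∈ [0, 2/11) → index 0
j=2: u_2=2/7 ∈ [2/11, 14/33) → index 1
j=3: u_3=3/7 ∈ [14/33, 2/3) → index 2
j=4: u_4=4/7 ∈ [14/33, 2/3) → index 2
j=5: u_5=5/7 ∈ [2/3, 29/33) → index 4
j=6: u_6=6/7 ∈ [2/3, 29/33) → index 4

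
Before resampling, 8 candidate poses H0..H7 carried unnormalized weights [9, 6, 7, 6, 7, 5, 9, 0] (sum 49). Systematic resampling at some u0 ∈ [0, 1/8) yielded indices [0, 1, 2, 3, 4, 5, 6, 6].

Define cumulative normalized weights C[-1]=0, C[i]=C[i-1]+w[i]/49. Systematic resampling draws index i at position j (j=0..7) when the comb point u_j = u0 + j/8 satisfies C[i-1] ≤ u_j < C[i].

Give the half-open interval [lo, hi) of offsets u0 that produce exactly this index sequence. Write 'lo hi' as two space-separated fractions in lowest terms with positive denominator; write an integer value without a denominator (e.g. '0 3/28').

5/56 1/8

C = [9/49, 15/49, 22/49, 4/7, 5/7, 40/49, 1, 1]
j=0 picked index 0: u0 ∈ [0, 9/49)
j=1 picked index 1: u0 ∈ [23/392, 71/392)
j=2 picked index 2: u0 ∈ [11/196, 39/196)
j=3 picked index 3: u0 ∈ [29/392, 11/56)
j=4 picked index 4: u0 ∈ [1/14, 3/14)
j=5 picked index 5: u0 ∈ [5/56, 75/392)
j=6 picked index 6: u0 ∈ [13/196, 1/4)
j=7 picked index 6: u0 ∈ [-23/392, 1/8)
intersection: [5/56, 1/8)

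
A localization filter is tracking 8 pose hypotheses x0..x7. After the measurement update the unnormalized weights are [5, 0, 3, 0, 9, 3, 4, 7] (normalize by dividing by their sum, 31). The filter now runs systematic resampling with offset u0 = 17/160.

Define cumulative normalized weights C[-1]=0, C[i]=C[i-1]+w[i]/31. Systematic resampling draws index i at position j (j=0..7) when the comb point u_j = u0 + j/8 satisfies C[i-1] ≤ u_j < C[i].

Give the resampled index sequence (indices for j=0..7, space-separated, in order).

0 2 4 4 5 6 7 7

C = [5/31, 5/31, 8/31, 8/31, 17/31, 20/31, 24/31, 1]
j=0: u_0=17/160 ∈ [0, 5/31) → index 0
j=1: u_1=37/160 ∈ [5/31, 8/31) → index 2
j=2: u_2=57/160 ∈ [8/31, 17/31) → index 4
j=3: u_3=77/160 ∈ [8/31, 17/31) → index 4
j=4: u_4=97/160 ∈ [17/31, 20/31) → index 5
j=5: u_5=117/160 ∈ [20/31, 24/31) → index 6
j=6: u_6=137/160 ∈ [24/31, 1) → index 7
j=7: u_7=157/160 ∈ [24/31, 1) → index 7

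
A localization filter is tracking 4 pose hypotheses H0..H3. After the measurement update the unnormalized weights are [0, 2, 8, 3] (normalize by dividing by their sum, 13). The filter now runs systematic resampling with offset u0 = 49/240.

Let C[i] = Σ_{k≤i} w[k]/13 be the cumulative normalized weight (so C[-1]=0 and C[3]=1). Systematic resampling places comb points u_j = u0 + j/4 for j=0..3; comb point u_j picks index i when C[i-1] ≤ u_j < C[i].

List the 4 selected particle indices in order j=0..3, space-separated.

C = [0, 2/13, 10/13, 1]
j=0: u_0=49/240 ∈ [2/13, 10/13) → index 2
j=1: u_1=109/240 ∈ [2/13, 10/13) → index 2
j=2: u_2=169/240 ∈ [2/13, 10/13) → index 2
j=3: u_3=229/240 ∈ [10/13, 1) → index 3

2 2 2 3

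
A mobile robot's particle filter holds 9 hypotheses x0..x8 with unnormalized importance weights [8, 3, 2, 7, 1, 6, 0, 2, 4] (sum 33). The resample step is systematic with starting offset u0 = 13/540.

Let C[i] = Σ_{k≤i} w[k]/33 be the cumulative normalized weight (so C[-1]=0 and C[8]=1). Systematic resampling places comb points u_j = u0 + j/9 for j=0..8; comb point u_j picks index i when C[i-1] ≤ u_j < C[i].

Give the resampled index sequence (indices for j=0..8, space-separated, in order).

C = [8/33, 1/3, 13/33, 20/33, 7/11, 9/11, 9/11, 29/33, 1]
j=0: u_0=13/540 ∈ [0, 8/33) → index 0
j=1: u_1=73/540 ∈ [0, 8/33) → index 0
j=2: u_2=133/540 ∈ [8/33, 1/3) → index 1
j=3: u_3=193/540 ∈ [1/3, 13/33) → index 2
j=4: u_4=253/540 ∈ [13/33, 20/33) → index 3
j=5: u_5=313/540 ∈ [13/33, 20/33) → index 3
j=6: u_6=373/540 ∈ [7/11, 9/11) → index 5
j=7: u_7=433/540 ∈ [7/11, 9/11) → index 5
j=8: u_8=493/540 ∈ [29/33, 1) → index 8

0 0 1 2 3 3 5 5 8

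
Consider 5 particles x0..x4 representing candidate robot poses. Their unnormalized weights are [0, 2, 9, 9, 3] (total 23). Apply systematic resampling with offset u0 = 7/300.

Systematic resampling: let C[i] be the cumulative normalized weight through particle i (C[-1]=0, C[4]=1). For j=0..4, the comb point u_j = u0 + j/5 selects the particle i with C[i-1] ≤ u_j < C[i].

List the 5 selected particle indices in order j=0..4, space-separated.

C = [0, 2/23, 11/23, 20/23, 1]
j=0: u_0=7/300 ∈ [0, 2/23) → index 1
j=1: u_1=67/300 ∈ [2/23, 11/23) → index 2
j=2: u_2=127/300 ∈ [2/23, 11/23) → index 2
j=3: u_3=187/300 ∈ [11/23, 20/23) → index 3
j=4: u_4=247/300 ∈ [11/23, 20/23) → index 3

1 2 2 3 3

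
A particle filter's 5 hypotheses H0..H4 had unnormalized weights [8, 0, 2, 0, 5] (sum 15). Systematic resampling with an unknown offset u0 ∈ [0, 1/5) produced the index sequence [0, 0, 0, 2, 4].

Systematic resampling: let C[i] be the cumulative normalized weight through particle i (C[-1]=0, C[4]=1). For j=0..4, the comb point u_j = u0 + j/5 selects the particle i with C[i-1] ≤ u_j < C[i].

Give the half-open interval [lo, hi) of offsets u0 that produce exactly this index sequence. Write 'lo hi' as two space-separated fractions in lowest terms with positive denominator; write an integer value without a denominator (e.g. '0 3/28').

C = [8/15, 8/15, 2/3, 2/3, 1]
j=0 picked index 0: u0 ∈ [0, 8/15)
j=1 picked index 0: u0 ∈ [-1/5, 1/3)
j=2 picked index 0: u0 ∈ [-2/5, 2/15)
j=3 picked index 2: u0 ∈ [-1/15, 1/15)
j=4 picked index 4: u0 ∈ [-2/15, 1/5)
intersection: [0, 1/15)

0 1/15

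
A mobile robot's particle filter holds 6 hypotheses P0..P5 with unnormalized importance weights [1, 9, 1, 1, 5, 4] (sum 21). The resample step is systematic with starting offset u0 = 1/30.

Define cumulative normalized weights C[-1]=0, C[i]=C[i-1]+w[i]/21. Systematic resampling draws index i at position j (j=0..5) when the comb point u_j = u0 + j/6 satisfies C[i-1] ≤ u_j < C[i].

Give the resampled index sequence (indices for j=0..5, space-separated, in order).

0 1 1 3 4 5

C = [1/21, 10/21, 11/21, 4/7, 17/21, 1]
j=0: u_0=1/30 ∈ [0, 1/21) → index 0
j=1: u_1=1/5 ∈ [1/21, 10/21) → index 1
j=2: u_2=11/30 ∈ [1/21, 10/21) → index 1
j=3: u_3=8/15 ∈ [11/21, 4/7) → index 3
j=4: u_4=7/10 ∈ [4/7, 17/21) → index 4
j=5: u_5=13/15 ∈ [17/21, 1) → index 5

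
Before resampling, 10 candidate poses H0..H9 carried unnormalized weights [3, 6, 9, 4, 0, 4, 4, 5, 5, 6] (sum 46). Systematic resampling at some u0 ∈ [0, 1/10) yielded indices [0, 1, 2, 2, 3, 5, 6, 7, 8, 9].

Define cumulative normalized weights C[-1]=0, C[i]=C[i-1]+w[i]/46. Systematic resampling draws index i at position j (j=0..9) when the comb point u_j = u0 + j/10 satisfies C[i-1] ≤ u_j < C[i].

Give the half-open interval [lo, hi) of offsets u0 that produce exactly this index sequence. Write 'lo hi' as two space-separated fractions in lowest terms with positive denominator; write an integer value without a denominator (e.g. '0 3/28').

C = [3/46, 9/46, 9/23, 11/23, 11/23, 13/23, 15/23, 35/46, 20/23, 1]
j=0 picked index 0: u0 ∈ [0, 3/46)
j=1 picked index 1: u0 ∈ [-4/115, 11/115)
j=2 picked index 2: u0 ∈ [-1/230, 22/115)
j=3 picked index 2: u0 ∈ [-12/115, 21/230)
j=4 picked index 3: u0 ∈ [-1/115, 9/115)
j=5 picked index 5: u0 ∈ [-1/46, 3/46)
j=6 picked index 6: u0 ∈ [-4/115, 6/115)
j=7 picked index 7: u0 ∈ [-11/230, 7/115)
j=8 picked index 8: u0 ∈ [-9/230, 8/115)
j=9 picked index 9: u0 ∈ [-7/230, 1/10)
intersection: [0, 6/115)

0 6/115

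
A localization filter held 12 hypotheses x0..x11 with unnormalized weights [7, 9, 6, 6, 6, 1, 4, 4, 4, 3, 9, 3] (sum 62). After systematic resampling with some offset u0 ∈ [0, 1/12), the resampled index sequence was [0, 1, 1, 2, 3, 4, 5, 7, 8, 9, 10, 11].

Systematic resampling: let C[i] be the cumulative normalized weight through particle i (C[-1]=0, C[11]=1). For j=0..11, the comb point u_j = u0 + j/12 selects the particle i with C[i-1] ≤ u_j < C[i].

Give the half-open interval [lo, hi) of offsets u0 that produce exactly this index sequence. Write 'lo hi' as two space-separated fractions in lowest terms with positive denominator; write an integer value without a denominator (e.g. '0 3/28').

C = [7/62, 8/31, 11/31, 14/31, 17/31, 35/62, 39/62, 43/62, 47/62, 25/31, 59/62, 1]
j=0 picked index 0: u0 ∈ [0, 7/62)
j=1 picked index 1: u0 ∈ [11/372, 65/372)
j=2 picked index 1: u0 ∈ [-5/93, 17/186)
j=3 picked index 2: u0 ∈ [1/124, 13/124)
j=4 picked index 3: u0 ∈ [2/93, 11/93)
j=5 picked index 4: u0 ∈ [13/372, 49/372)
j=6 picked index 5: u0 ∈ [3/62, 2/31)
j=7 picked index 7: u0 ∈ [17/372, 41/372)
j=8 picked index 8: u0 ∈ [5/186, 17/186)
j=9 picked index 9: u0 ∈ [1/124, 7/124)
j=10 picked index 10: u0 ∈ [-5/186, 11/93)
j=11 picked index 11: u0 ∈ [13/372, 1/12)
intersection: [3/62, 7/124)

3/62 7/124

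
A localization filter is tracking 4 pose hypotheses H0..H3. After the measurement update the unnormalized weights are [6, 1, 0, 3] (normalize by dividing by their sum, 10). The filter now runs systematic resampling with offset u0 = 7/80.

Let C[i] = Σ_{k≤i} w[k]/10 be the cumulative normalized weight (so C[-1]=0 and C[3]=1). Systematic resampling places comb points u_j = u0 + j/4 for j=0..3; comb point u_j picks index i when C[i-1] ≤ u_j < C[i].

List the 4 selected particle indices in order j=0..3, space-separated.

0 0 0 3

C = [3/5, 7/10, 7/10, 1]
j=0: u_0=7/80 ∈ [0, 3/5) → index 0
j=1: u_1=27/80 ∈ [0, 3/5) → index 0
j=2: u_2=47/80 ∈ [0, 3/5) → index 0
j=3: u_3=67/80 ∈ [7/10, 1) → index 3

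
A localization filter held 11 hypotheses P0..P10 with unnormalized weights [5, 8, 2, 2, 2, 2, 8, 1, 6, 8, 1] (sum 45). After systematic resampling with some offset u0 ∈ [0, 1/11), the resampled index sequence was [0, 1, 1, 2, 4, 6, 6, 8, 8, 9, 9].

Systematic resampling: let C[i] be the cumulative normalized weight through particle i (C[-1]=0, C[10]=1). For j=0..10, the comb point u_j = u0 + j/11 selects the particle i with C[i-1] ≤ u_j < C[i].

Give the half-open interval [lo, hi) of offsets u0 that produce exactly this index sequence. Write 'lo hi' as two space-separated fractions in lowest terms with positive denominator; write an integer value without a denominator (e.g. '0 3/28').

C = [1/9, 13/45, 1/3, 17/45, 19/45, 7/15, 29/45, 2/3, 4/5, 44/45, 1]
j=0 picked index 0: u0 ∈ [0, 1/9)
j=1 picked index 1: u0 ∈ [2/99, 98/495)
j=2 picked index 1: u0 ∈ [-7/99, 53/495)
j=3 picked index 2: u0 ∈ [8/495, 2/33)
j=4 picked index 4: u0 ∈ [7/495, 29/495)
j=5 picked index 6: u0 ∈ [2/165, 94/495)
j=6 picked index 6: u0 ∈ [-13/165, 49/495)
j=7 picked index 8: u0 ∈ [1/33, 9/55)
j=8 picked index 8: u0 ∈ [-2/33, 4/55)
j=9 picked index 9: u0 ∈ [-1/55, 79/495)
j=10 picked index 9: u0 ∈ [-6/55, 34/495)
intersection: [1/33, 29/495)

1/33 29/495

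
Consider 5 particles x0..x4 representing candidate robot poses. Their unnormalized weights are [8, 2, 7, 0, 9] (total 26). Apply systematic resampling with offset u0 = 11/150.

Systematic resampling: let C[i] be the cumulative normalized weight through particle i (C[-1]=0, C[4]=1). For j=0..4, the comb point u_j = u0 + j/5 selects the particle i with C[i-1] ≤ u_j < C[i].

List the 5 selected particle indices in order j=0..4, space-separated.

C = [4/13, 5/13, 17/26, 17/26, 1]
j=0: u_0=11/150 ∈ [0, 4/13) → index 0
j=1: u_1=41/150 ∈ [0, 4/13) → index 0
j=2: u_2=71/150 ∈ [5/13, 17/26) → index 2
j=3: u_3=101/150 ∈ [17/26, 1) → index 4
j=4: u_4=131/150 ∈ [17/26, 1) → index 4

0 0 2 4 4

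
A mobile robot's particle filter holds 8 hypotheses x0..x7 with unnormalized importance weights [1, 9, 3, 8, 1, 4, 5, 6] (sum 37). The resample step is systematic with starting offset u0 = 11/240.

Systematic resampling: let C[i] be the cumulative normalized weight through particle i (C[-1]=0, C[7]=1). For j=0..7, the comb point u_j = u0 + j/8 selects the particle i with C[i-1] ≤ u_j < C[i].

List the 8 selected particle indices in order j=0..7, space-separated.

C = [1/37, 10/37, 13/37, 21/37, 22/37, 26/37, 31/37, 1]
j=0: u_0=11/240 ∈ [1/37, 10/37) → index 1
j=1: u_1=41/240 ∈ [1/37, 10/37) → index 1
j=2: u_2=71/240 ∈ [10/37, 13/37) → index 2
j=3: u_3=101/240 ∈ [13/37, 21/37) → index 3
j=4: u_4=131/240 ∈ [13/37, 21/37) → index 3
j=5: u_5=161/240 ∈ [22/37, 26/37) → index 5
j=6: u_6=191/240 ∈ [26/37, 31/37) → index 6
j=7: u_7=221/240 ∈ [31/37, 1) → index 7

1 1 2 3 3 5 6 7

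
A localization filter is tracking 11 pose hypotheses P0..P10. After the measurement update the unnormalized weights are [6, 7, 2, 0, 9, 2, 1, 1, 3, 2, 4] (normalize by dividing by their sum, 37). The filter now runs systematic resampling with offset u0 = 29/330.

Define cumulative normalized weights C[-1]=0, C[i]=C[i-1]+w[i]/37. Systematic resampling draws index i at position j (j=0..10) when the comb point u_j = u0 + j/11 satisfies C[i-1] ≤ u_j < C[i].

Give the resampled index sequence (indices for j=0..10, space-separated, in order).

0 1 1 2 4 4 4 6 8 10 10

C = [6/37, 13/37, 15/37, 15/37, 24/37, 26/37, 27/37, 28/37, 31/37, 33/37, 1]
j=0: u_0=29/330 ∈ [0, 6/37) → index 0
j=1: u_1=59/330 ∈ [6/37, 13/37) → index 1
j=2: u_2=89/330 ∈ [6/37, 13/37) → index 1
j=3: u_3=119/330 ∈ [13/37, 15/37) → index 2
j=4: u_4=149/330 ∈ [15/37, 24/37) → index 4
j=5: u_5=179/330 ∈ [15/37, 24/37) → index 4
j=6: u_6=19/30 ∈ [15/37, 24/37) → index 4
j=7: u_7=239/330 ∈ [26/37, 27/37) → index 6
j=8: u_8=269/330 ∈ [28/37, 31/37) → index 8
j=9: u_9=299/330 ∈ [33/37, 1) → index 10
j=10: u_10=329/330 ∈ [33/37, 1) → index 10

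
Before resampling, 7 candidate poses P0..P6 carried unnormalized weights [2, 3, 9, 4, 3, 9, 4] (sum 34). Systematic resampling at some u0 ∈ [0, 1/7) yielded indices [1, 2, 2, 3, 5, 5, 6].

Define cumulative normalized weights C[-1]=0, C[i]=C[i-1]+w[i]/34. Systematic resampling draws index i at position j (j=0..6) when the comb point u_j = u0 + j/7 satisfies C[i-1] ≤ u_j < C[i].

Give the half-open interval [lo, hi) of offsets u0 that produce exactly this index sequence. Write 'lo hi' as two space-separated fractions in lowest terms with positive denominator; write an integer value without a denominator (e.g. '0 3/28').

C = [1/17, 5/34, 7/17, 9/17, 21/34, 15/17, 1]
j=0 picked index 1: u0 ∈ [1/17, 5/34)
j=1 picked index 2: u0 ∈ [1/238, 32/119)
j=2 picked index 2: u0 ∈ [-33/238, 15/119)
j=3 picked index 3: u0 ∈ [-2/119, 12/119)
j=4 picked index 5: u0 ∈ [11/238, 37/119)
j=5 picked index 5: u0 ∈ [-23/238, 20/119)
j=6 picked index 6: u0 ∈ [3/119, 1/7)
intersection: [1/17, 12/119)

1/17 12/119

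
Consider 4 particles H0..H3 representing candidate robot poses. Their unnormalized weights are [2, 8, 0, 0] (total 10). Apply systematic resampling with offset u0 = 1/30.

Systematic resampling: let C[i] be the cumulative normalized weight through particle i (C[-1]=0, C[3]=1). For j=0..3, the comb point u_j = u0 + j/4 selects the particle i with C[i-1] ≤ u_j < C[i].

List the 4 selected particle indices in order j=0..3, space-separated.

C = [1/5, 1, 1, 1]
j=0: u_0=1/30 ∈ [0, 1/5) → index 0
j=1: u_1=17/60 ∈ [1/5, 1) → index 1
j=2: u_2=8/15 ∈ [1/5, 1) → index 1
j=3: u_3=47/60 ∈ [1/5, 1) → index 1

0 1 1 1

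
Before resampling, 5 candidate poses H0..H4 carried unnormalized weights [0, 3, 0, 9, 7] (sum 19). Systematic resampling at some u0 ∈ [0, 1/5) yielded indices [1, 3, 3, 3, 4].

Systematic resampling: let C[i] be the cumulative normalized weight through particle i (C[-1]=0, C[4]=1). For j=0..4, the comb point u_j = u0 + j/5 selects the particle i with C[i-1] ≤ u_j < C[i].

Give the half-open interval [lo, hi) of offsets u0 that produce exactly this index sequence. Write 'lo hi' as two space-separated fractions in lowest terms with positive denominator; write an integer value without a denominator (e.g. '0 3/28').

0 3/95

C = [0, 3/19, 3/19, 12/19, 1]
j=0 picked index 1: u0 ∈ [0, 3/19)
j=1 picked index 3: u0 ∈ [-4/95, 41/95)
j=2 picked index 3: u0 ∈ [-23/95, 22/95)
j=3 picked index 3: u0 ∈ [-42/95, 3/95)
j=4 picked index 4: u0 ∈ [-16/95, 1/5)
intersection: [0, 3/95)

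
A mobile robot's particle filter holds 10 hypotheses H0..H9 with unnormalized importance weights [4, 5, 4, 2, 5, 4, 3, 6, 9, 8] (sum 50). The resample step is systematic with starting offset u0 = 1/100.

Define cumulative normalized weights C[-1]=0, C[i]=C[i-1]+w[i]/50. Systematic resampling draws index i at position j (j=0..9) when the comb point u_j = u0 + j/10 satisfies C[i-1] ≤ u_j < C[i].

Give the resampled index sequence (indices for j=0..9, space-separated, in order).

C = [2/25, 9/50, 13/50, 3/10, 2/5, 12/25, 27/50, 33/50, 21/25, 1]
j=0: u_0=1/100 ∈ [0, 2/25) → index 0
j=1: u_1=11/100 ∈ [2/25, 9/50) → index 1
j=2: u_2=21/100 ∈ [9/50, 13/50) → index 2
j=3: u_3=31/100 ∈ [3/10, 2/5) → index 4
j=4: u_4=41/100 ∈ [2/5, 12/25) → index 5
j=5: u_5=51/100 ∈ [12/25, 27/50) → index 6
j=6: u_6=61/100 ∈ [27/50, 33/50) → index 7
j=7: u_7=71/100 ∈ [33/50, 21/25) → index 8
j=8: u_8=81/100 ∈ [33/50, 21/25) → index 8
j=9: u_9=91/100 ∈ [21/25, 1) → index 9

0 1 2 4 5 6 7 8 8 9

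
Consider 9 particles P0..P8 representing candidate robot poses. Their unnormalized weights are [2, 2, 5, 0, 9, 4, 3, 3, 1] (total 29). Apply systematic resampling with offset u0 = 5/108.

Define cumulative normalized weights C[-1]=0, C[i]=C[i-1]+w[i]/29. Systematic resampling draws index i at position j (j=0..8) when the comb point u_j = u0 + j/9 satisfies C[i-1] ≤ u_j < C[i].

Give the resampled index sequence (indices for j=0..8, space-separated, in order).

C = [2/29, 4/29, 9/29, 9/29, 18/29, 22/29, 25/29, 28/29, 1]
j=0: u_0=5/108 ∈ [0, 2/29) → index 0
j=1: u_1=17/108 ∈ [4/29, 9/29) → index 2
j=2: u_2=29/108 ∈ [4/29, 9/29) → index 2
j=3: u_3=41/108 ∈ [9/29, 18/29) → index 4
j=4: u_4=53/108 ∈ [9/29, 18/29) → index 4
j=5: u_5=65/108 ∈ [9/29, 18/29) → index 4
j=6: u_6=77/108 ∈ [18/29, 22/29) → index 5
j=7: u_7=89/108 ∈ [22/29, 25/29) → index 6
j=8: u_8=101/108 ∈ [25/29, 28/29) → index 7

0 2 2 4 4 4 5 6 7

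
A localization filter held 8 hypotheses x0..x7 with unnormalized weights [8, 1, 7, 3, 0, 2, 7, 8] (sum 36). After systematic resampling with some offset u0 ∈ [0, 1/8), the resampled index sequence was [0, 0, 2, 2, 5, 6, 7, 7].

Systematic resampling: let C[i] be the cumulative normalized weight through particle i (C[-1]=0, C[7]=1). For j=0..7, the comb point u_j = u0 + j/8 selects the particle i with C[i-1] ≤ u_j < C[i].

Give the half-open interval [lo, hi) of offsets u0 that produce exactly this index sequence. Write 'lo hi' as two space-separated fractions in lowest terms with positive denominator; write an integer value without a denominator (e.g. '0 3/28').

1/36 5/72

C = [2/9, 1/4, 4/9, 19/36, 19/36, 7/12, 7/9, 1]
j=0 picked index 0: u0 ∈ [0, 2/9)
j=1 picked index 0: u0 ∈ [-1/8, 7/72)
j=2 picked index 2: u0 ∈ [0, 7/36)
j=3 picked index 2: u0 ∈ [-1/8, 5/72)
j=4 picked index 5: u0 ∈ [1/36, 1/12)
j=5 picked index 6: u0 ∈ [-1/24, 11/72)
j=6 picked index 7: u0 ∈ [1/36, 1/4)
j=7 picked index 7: u0 ∈ [-7/72, 1/8)
intersection: [1/36, 5/72)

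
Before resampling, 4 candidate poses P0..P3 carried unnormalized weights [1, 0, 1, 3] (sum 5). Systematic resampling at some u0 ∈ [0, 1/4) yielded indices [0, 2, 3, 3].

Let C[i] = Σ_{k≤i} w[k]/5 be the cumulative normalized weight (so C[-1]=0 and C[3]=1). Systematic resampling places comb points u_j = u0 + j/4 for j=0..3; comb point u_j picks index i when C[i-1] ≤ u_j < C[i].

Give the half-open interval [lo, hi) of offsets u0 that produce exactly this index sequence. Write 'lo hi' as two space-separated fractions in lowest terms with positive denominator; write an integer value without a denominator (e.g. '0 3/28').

C = [1/5, 1/5, 2/5, 1]
j=0 picked index 0: u0 ∈ [0, 1/5)
j=1 picked index 2: u0 ∈ [-1/20, 3/20)
j=2 picked index 3: u0 ∈ [-1/10, 1/2)
j=3 picked index 3: u0 ∈ [-7/20, 1/4)
intersection: [0, 3/20)

0 3/20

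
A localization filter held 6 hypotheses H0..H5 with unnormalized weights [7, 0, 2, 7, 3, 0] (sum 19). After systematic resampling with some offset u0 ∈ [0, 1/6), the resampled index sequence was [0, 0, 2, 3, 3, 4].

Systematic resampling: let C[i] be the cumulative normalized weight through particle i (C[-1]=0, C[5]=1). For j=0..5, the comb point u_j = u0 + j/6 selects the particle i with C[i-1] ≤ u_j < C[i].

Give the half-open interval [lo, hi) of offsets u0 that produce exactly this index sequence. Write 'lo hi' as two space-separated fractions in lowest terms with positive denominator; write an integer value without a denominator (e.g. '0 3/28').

C = [7/19, 7/19, 9/19, 16/19, 1, 1]
j=0 picked index 0: u0 ∈ [0, 7/19)
j=1 picked index 0: u0 ∈ [-1/6, 23/114)
j=2 picked index 2: u0 ∈ [2/57, 8/57)
j=3 picked index 3: u0 ∈ [-1/38, 13/38)
j=4 picked index 3: u0 ∈ [-11/57, 10/57)
j=5 picked index 4: u0 ∈ [1/114, 1/6)
intersection: [2/57, 8/57)

2/57 8/57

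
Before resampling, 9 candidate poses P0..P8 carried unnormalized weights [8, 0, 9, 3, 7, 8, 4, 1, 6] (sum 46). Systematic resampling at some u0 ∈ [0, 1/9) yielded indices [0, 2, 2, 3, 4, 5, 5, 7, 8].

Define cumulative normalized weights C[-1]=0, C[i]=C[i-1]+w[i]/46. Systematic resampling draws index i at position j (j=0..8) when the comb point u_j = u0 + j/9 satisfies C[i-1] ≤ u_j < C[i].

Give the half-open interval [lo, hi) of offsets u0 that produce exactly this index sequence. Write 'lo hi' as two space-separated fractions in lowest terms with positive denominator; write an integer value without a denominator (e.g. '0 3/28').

C = [4/23, 4/23, 17/46, 10/23, 27/46, 35/46, 39/46, 20/23, 1]
j=0 picked index 0: u0 ∈ [0, 4/23)
j=1 picked index 2: u0 ∈ [13/207, 107/414)
j=2 picked index 2: u0 ∈ [-10/207, 61/414)
j=3 picked index 3: u0 ∈ [5/138, 7/69)
j=4 picked index 4: u0 ∈ [-2/207, 59/414)
j=5 picked index 5: u0 ∈ [13/414, 85/414)
j=6 picked index 5: u0 ∈ [-11/138, 13/138)
j=7 picked index 7: u0 ∈ [29/414, 19/207)
j=8 picked index 8: u0 ∈ [-4/207, 1/9)
intersection: [29/414, 19/207)

29/414 19/207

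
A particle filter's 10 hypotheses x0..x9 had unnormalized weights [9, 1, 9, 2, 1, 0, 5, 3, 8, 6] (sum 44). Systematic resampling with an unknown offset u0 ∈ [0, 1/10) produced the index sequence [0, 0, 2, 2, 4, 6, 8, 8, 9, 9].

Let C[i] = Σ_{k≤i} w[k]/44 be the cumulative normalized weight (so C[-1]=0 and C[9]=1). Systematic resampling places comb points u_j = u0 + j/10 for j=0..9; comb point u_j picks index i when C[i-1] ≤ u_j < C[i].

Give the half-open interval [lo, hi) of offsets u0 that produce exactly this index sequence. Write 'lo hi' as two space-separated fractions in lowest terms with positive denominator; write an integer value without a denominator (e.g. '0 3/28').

9/110 1/10

C = [9/44, 5/22, 19/44, 21/44, 1/2, 1/2, 27/44, 15/22, 19/22, 1]
j=0 picked index 0: u0 ∈ [0, 9/44)
j=1 picked index 0: u0 ∈ [-1/10, 23/220)
j=2 picked index 2: u0 ∈ [3/110, 51/220)
j=3 picked index 2: u0 ∈ [-4/55, 29/220)
j=4 picked index 4: u0 ∈ [17/220, 1/10)
j=5 picked index 6: u0 ∈ [0, 5/44)
j=6 picked index 8: u0 ∈ [9/110, 29/110)
j=7 picked index 8: u0 ∈ [-1/55, 9/55)
j=8 picked index 9: u0 ∈ [7/110, 1/5)
j=9 picked index 9: u0 ∈ [-2/55, 1/10)
intersection: [9/110, 1/10)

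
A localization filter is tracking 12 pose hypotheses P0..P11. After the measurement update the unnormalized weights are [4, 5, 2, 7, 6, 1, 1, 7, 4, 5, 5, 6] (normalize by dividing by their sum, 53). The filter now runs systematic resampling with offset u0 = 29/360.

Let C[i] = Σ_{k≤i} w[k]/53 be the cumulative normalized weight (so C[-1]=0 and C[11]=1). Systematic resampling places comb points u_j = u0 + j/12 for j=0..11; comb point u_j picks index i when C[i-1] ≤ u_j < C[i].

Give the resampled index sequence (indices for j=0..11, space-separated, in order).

1 1 3 3 4 7 7 8 9 10 11 11

C = [4/53, 9/53, 11/53, 18/53, 24/53, 25/53, 26/53, 33/53, 37/53, 42/53, 47/53, 1]
j=0: u_0=29/360 ∈ [4/53, 9/53) → index 1
j=1: u_1=59/360 ∈ [4/53, 9/53) → index 1
j=2: u_2=89/360 ∈ [11/53, 18/53) → index 3
j=3: u_3=119/360 ∈ [11/53, 18/53) → index 3
j=4: u_4=149/360 ∈ [18/53, 24/53) → index 4
j=5: u_5=179/360 ∈ [26/53, 33/53) → index 7
j=6: u_6=209/360 ∈ [26/53, 33/53) → index 7
j=7: u_7=239/360 ∈ [33/53, 37/53) → index 8
j=8: u_8=269/360 ∈ [37/53, 42/53) → index 9
j=9: u_9=299/360 ∈ [42/53, 47/53) → index 10
j=10: u_10=329/360 ∈ [47/53, 1) → index 11
j=11: u_11=359/360 ∈ [47/53, 1) → index 11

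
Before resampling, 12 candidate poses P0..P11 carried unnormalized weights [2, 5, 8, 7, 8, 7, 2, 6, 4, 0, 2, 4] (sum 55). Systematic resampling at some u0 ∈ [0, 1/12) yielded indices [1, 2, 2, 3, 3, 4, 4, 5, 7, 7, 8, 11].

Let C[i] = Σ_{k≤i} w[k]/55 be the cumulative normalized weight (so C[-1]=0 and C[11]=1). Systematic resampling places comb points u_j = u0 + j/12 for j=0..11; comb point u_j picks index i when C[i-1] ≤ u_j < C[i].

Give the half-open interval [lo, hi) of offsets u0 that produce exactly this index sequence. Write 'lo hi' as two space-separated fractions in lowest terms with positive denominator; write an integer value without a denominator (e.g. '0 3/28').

29/660 1/22

C = [2/55, 7/55, 3/11, 2/5, 6/11, 37/55, 39/55, 9/11, 49/55, 49/55, 51/55, 1]
j=0 picked index 1: u0 ∈ [2/55, 7/55)
j=1 picked index 2: u0 ∈ [29/660, 25/132)
j=2 picked index 2: u0 ∈ [-13/330, 7/66)
j=3 picked index 3: u0 ∈ [1/44, 3/20)
j=4 picked index 3: u0 ∈ [-2/33, 1/15)
j=5 picked index 4: u0 ∈ [-1/60, 17/132)
j=6 picked index 4: u0 ∈ [-1/10, 1/22)
j=7 picked index 5: u0 ∈ [-5/132, 59/660)
j=8 picked index 7: u0 ∈ [7/165, 5/33)
j=9 picked index 7: u0 ∈ [-9/220, 3/44)
j=10 picked index 8: u0 ∈ [-1/66, 19/330)
j=11 picked index 11: u0 ∈ [7/660, 1/12)
intersection: [29/660, 1/22)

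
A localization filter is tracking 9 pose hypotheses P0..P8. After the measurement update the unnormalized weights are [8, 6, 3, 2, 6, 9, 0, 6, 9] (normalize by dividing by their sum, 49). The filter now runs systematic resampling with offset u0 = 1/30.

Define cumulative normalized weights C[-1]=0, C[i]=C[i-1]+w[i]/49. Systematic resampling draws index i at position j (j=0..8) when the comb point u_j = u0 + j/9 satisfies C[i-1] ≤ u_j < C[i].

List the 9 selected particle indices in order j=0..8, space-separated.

C = [8/49, 2/7, 17/49, 19/49, 25/49, 34/49, 34/49, 40/49, 1]
j=0: u_0=1/30 ∈ [0, 8/49) → index 0
j=1: u_1=13/90 ∈ [0, 8/49) → index 0
j=2: u_2=23/90 ∈ [8/49, 2/7) → index 1
j=3: u_3=11/30 ∈ [17/49, 19/49) → index 3
j=4: u_4=43/90 ∈ [19/49, 25/49) → index 4
j=5: u_5=53/90 ∈ [25/49, 34/49) → index 5
j=6: u_6=7/10 ∈ [34/49, 40/49) → index 7
j=7: u_7=73/90 ∈ [34/49, 40/49) → index 7
j=8: u_8=83/90 ∈ [40/49, 1) → index 8

0 0 1 3 4 5 7 7 8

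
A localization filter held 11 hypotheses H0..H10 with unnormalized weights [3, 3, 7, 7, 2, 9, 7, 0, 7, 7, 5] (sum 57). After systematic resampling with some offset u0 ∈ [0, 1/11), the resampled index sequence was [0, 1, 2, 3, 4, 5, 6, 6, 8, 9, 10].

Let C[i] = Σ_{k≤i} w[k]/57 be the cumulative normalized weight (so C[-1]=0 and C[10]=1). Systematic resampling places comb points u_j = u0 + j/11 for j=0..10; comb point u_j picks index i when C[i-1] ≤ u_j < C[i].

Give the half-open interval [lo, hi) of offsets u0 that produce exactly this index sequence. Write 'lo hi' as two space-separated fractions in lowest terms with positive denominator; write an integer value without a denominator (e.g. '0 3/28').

2/627 3/209

C = [1/19, 2/19, 13/57, 20/57, 22/57, 31/57, 2/3, 2/3, 15/19, 52/57, 1]
j=0 picked index 0: u0 ∈ [0, 1/19)
j=1 picked index 1: u0 ∈ [-8/209, 3/209)
j=2 picked index 2: u0 ∈ [-16/209, 29/627)
j=3 picked index 3: u0 ∈ [-28/627, 49/627)
j=4 picked index 4: u0 ∈ [-8/627, 14/627)
j=5 picked index 5: u0 ∈ [-43/627, 56/627)
j=6 picked index 6: u0 ∈ [-1/627, 4/33)
j=7 picked index 6: u0 ∈ [-58/627, 1/33)
j=8 picked index 8: u0 ∈ [-2/33, 13/209)
j=9 picked index 9: u0 ∈ [-6/209, 59/627)
j=10 picked index 10: u0 ∈ [2/627, 1/11)
intersection: [2/627, 3/209)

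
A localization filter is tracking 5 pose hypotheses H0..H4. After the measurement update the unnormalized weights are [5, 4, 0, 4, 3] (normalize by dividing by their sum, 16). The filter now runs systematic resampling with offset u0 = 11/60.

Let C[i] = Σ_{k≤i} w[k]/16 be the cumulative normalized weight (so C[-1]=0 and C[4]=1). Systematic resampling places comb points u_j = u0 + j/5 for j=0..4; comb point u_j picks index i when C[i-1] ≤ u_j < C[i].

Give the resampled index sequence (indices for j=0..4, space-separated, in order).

0 1 3 3 4

C = [5/16, 9/16, 9/16, 13/16, 1]
j=0: u_0=11/60 ∈ [0, 5/16) → index 0
j=1: u_1=23/60 ∈ [5/16, 9/16) → index 1
j=2: u_2=7/12 ∈ [9/16, 13/16) → index 3
j=3: u_3=47/60 ∈ [9/16, 13/16) → index 3
j=4: u_4=59/60 ∈ [13/16, 1) → index 4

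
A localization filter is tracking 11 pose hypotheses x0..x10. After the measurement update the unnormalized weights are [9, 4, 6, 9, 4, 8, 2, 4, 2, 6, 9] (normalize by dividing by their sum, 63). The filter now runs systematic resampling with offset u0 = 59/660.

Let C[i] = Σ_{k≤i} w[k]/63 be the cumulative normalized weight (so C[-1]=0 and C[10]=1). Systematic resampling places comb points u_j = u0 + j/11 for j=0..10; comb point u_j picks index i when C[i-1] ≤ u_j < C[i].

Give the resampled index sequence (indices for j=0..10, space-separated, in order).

0 1 2 3 4 5 5 7 9 10 10

C = [1/7, 13/63, 19/63, 4/9, 32/63, 40/63, 2/3, 46/63, 16/21, 6/7, 1]
j=0: u_0=59/660 ∈ [0, 1/7) → index 0
j=1: u_1=119/660 ∈ [1/7, 13/63) → index 1
j=2: u_2=179/660 ∈ [13/63, 19/63) → index 2
j=3: u_3=239/660 ∈ [19/63, 4/9) → index 3
j=4: u_4=299/660 ∈ [4/9, 32/63) → index 4
j=5: u_5=359/660 ∈ [32/63, 40/63) → index 5
j=6: u_6=419/660 ∈ [32/63, 40/63) → index 5
j=7: u_7=479/660 ∈ [2/3, 46/63) → index 7
j=8: u_8=49/60 ∈ [16/21, 6/7) → index 9
j=9: u_9=599/660 ∈ [6/7, 1) → index 10
j=10: u_10=659/660 ∈ [6/7, 1) → index 10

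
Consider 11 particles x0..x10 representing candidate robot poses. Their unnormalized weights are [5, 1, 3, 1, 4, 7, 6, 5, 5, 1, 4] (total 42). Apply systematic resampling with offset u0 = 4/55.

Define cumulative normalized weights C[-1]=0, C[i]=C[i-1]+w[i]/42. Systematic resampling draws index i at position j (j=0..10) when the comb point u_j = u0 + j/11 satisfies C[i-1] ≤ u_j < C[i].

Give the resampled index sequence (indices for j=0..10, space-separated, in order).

C = [5/42, 1/7, 3/14, 5/21, 1/3, 1/2, 9/14, 16/21, 37/42, 19/21, 1]
j=0: u_0=4/55 ∈ [0, 5/42) → index 0
j=1: u_1=9/55 ∈ [1/7, 3/14) → index 2
j=2: u_2=14/55 ∈ [5/21, 1/3) → index 4
j=3: u_3=19/55 ∈ [1/3, 1/2) → index 5
j=4: u_4=24/55 ∈ [1/3, 1/2) → index 5
j=5: u_5=29/55 ∈ [1/2, 9/14) → index 6
j=6: u_6=34/55 ∈ [1/2, 9/14) → index 6
j=7: u_7=39/55 ∈ [9/14, 16/21) → index 7
j=8: u_8=4/5 ∈ [16/21, 37/42) → index 8
j=9: u_9=49/55 ∈ [37/42, 19/21) → index 9
j=10: u_10=54/55 ∈ [19/21, 1) → index 10

0 2 4 5 5 6 6 7 8 9 10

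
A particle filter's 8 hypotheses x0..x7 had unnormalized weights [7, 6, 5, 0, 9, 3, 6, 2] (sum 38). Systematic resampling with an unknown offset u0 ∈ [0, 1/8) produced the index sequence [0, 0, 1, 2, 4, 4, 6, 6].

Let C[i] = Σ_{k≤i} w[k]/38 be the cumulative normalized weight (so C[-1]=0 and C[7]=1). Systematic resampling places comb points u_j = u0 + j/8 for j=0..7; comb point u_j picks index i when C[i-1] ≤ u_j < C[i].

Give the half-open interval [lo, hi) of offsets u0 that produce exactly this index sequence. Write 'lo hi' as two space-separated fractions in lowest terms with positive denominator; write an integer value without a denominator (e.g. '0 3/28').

C = [7/38, 13/38, 9/19, 9/19, 27/38, 15/19, 18/19, 1]
j=0 picked index 0: u0 ∈ [0, 7/38)
j=1 picked index 0: u0 ∈ [-1/8, 9/152)
j=2 picked index 1: u0 ∈ [-5/76, 7/76)
j=3 picked index 2: u0 ∈ [-5/152, 15/152)
j=4 picked index 4: u0 ∈ [-1/38, 4/19)
j=5 picked index 4: u0 ∈ [-23/152, 13/152)
j=6 picked index 6: u0 ∈ [3/76, 15/76)
j=7 picked index 6: u0 ∈ [-13/152, 11/152)
intersection: [3/76, 9/152)

3/76 9/152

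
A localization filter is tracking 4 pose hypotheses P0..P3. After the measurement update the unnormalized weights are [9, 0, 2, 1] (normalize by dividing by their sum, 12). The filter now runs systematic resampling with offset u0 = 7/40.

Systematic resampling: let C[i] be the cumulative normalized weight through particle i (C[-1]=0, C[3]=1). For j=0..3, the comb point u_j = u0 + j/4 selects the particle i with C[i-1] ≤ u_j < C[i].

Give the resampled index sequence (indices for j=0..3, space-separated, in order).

C = [3/4, 3/4, 11/12, 1]
j=0: u_0=7/40 ∈ [0, 3/4) → index 0
j=1: u_1=17/40 ∈ [0, 3/4) → index 0
j=2: u_2=27/40 ∈ [0, 3/4) → index 0
j=3: u_3=37/40 ∈ [11/12, 1) → index 3

0 0 0 3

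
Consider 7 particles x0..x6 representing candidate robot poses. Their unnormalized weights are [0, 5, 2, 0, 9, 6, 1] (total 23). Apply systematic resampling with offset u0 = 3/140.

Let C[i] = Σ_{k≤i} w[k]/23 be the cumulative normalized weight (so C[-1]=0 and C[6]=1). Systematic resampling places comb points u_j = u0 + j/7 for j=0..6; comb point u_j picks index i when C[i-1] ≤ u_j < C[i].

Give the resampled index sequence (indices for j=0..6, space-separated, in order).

1 1 4 4 4 5 5

C = [0, 5/23, 7/23, 7/23, 16/23, 22/23, 1]
j=0: u_0=3/140 ∈ [0, 5/23) → index 1
j=1: u_1=23/140 ∈ [0, 5/23) → index 1
j=2: u_2=43/140 ∈ [7/23, 16/23) → index 4
j=3: u_3=9/20 ∈ [7/23, 16/23) → index 4
j=4: u_4=83/140 ∈ [7/23, 16/23) → index 4
j=5: u_5=103/140 ∈ [16/23, 22/23) → index 5
j=6: u_6=123/140 ∈ [16/23, 22/23) → index 5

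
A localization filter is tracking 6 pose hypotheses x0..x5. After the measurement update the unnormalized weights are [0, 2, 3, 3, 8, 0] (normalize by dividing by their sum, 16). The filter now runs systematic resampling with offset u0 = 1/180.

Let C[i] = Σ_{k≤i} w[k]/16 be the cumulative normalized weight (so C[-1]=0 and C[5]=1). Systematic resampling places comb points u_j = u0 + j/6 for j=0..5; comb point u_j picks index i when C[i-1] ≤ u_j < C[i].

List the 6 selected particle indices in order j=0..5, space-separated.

1 2 3 4 4 4

C = [0, 1/8, 5/16, 1/2, 1, 1]
j=0: u_0=1/180 ∈ [0, 1/8) → index 1
j=1: u_1=31/180 ∈ [1/8, 5/16) → index 2
j=2: u_2=61/180 ∈ [5/16, 1/2) → index 3
j=3: u_3=91/180 ∈ [1/2, 1) → index 4
j=4: u_4=121/180 ∈ [1/2, 1) → index 4
j=5: u_5=151/180 ∈ [1/2, 1) → index 4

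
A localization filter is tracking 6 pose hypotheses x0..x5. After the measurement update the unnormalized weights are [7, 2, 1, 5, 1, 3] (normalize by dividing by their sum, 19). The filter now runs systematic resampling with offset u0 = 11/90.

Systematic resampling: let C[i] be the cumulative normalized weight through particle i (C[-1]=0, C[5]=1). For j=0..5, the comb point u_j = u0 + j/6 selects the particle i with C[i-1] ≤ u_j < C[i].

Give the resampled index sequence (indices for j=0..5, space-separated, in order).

0 0 1 3 3 5

C = [7/19, 9/19, 10/19, 15/19, 16/19, 1]
j=0: u_0=11/90 ∈ [0, 7/19) → index 0
j=1: u_1=13/45 ∈ [0, 7/19) → index 0
j=2: u_2=41/90 ∈ [7/19, 9/19) → index 1
j=3: u_3=28/45 ∈ [10/19, 15/19) → index 3
j=4: u_4=71/90 ∈ [10/19, 15/19) → index 3
j=5: u_5=43/45 ∈ [16/19, 1) → index 5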